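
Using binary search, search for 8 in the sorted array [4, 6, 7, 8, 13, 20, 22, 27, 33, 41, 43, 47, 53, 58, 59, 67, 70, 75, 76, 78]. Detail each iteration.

Binary search for 8 in [4, 6, 7, 8, 13, 20, 22, 27, 33, 41, 43, 47, 53, 58, 59, 67, 70, 75, 76, 78]:

lo=0, hi=19, mid=9, arr[mid]=41 -> 41 > 8, search left half
lo=0, hi=8, mid=4, arr[mid]=13 -> 13 > 8, search left half
lo=0, hi=3, mid=1, arr[mid]=6 -> 6 < 8, search right half
lo=2, hi=3, mid=2, arr[mid]=7 -> 7 < 8, search right half
lo=3, hi=3, mid=3, arr[mid]=8 -> Found target at index 3!

Binary search finds 8 at index 3 after 5 comparisons. The search repeatedly halves the search space by comparing with the middle element.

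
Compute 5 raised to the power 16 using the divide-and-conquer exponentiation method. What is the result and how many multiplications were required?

Computing 5^16 by squaring (build up from 5^1; each line after the first costs one multiplication):

5^1 = 5
5^2 = (5^1)^2 = 5^2 = 25
5^4 = (5^2)^2 = 25^2 = 625
5^8 = (5^4)^2 = 625^2 = 390625
5^16 = (5^8)^2 = 390625^2 = 152587890625

Result: 152587890625
Multiplications needed: 4 (4 lines after 5^1)

5^16 = 152587890625. Using exponentiation by squaring, this requires 4 multiplications. The key idea: if the exponent is even, square the half-power; if odd, multiply by the base once.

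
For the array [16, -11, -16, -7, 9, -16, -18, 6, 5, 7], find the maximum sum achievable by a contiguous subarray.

Using Kadane's algorithm on [16, -11, -16, -7, 9, -16, -18, 6, 5, 7]:

Scanning through the array:
Position 1 (value -11): max_ending_here = 5, max_so_far = 16
Position 2 (value -16): max_ending_here = -11, max_so_far = 16
Position 3 (value -7): max_ending_here = -7, max_so_far = 16
Position 4 (value 9): max_ending_here = 9, max_so_far = 16
Position 5 (value -16): max_ending_here = -7, max_so_far = 16
Position 6 (value -18): max_ending_here = -18, max_so_far = 16
Position 7 (value 6): max_ending_here = 6, max_so_far = 16
Position 8 (value 5): max_ending_here = 11, max_so_far = 16
Position 9 (value 7): max_ending_here = 18, max_so_far = 18

Maximum subarray: [6, 5, 7]
Maximum sum: 18

The maximum subarray is [6, 5, 7] with sum 18. This subarray runs from index 7 to index 9.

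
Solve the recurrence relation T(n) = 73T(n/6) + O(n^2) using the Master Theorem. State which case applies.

Master Theorem for T(n) = 73T(n/6) + O(n^2):

a = 73, b = 6, c = 2
log_b(a) = log_6(73) = 2.3946

Case 1: c = 2 < log_6(73) = 2.3946
T(n) = O(n^(log_6 73))

For T(n) = 73T(n/6) + O(n^2): log_6(73) = 2.3946. This is Case 1 of the Master Theorem (c < log_b(a), work dominated by leaves), giving O(n^(log_6 73)).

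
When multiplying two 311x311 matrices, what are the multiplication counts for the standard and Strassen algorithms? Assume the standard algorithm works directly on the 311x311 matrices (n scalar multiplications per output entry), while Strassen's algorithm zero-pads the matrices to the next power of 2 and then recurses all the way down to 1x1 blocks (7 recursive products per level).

Matrix multiplication for 311x311 matrices:

Strassen's algorithm requires power-of-2 dimensions. Pad 311x311 to 512x512 (next power of 2).

Standard algorithm: 311^3 = 30080231 multiplications
Strassen's algorithm: 7^(log2(512)) = 7^9 = 40353607 multiplications
Difference: 30080231 - 40353607 = -10273376 (Strassen uses MORE here due to padding overhead — for small or just-over-power-of-2 n, padding can outweigh the per-level savings)

Standard: 30080231 multiplications (311^3). Strassen: 40353607 multiplications (7^9, after padding to 512x512). Strassen reduces 8 recursive multiplications to 7 at each level.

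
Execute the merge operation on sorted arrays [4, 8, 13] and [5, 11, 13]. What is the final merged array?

Merging process:

Compare 4 vs 5: take 4 from left. Merged: [4]
Compare 8 vs 5: take 5 from right. Merged: [4, 5]
Compare 8 vs 11: take 8 from left. Merged: [4, 5, 8]
Compare 13 vs 11: take 11 from right. Merged: [4, 5, 8, 11]
Compare 13 vs 13: take 13 from left. Merged: [4, 5, 8, 11, 13]
Append remaining from right: [13]. Merged: [4, 5, 8, 11, 13, 13]

Final merged array: [4, 5, 8, 11, 13, 13]
Total comparisons: 5

The merged array is [4, 5, 8, 11, 13, 13], requiring 5 comparisons. The merge step runs in O(n) time where n is the total number of elements.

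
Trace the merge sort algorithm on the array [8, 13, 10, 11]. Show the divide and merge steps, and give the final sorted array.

Merge sort trace:

Split: [8, 13, 10, 11] -> [8, 13] and [10, 11]
  Split: [8, 13] -> [8] and [13]
  Merge: [8] + [13] -> [8, 13]
  Split: [10, 11] -> [10] and [11]
  Merge: [10] + [11] -> [10, 11]
Merge: [8, 13] + [10, 11] -> [8, 10, 11, 13]

Final sorted array: [8, 10, 11, 13]

The merge sort proceeds by recursively splitting the array and merging sorted halves.
After all merges, the sorted array is [8, 10, 11, 13].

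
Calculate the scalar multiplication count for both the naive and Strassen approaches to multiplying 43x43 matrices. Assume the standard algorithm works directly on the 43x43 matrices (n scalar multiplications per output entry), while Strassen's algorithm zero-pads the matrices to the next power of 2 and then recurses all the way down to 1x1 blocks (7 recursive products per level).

Matrix multiplication for 43x43 matrices:

Strassen's algorithm requires power-of-2 dimensions. Pad 43x43 to 64x64 (next power of 2).

Standard algorithm: 43^3 = 79507 multiplications
Strassen's algorithm: 7^(log2(64)) = 7^6 = 117649 multiplications
Difference: 79507 - 117649 = -38142 (Strassen uses MORE here due to padding overhead — for small or just-over-power-of-2 n, padding can outweigh the per-level savings)

Standard: 79507 multiplications (43^3). Strassen: 117649 multiplications (7^6, after padding to 64x64). Strassen reduces 8 recursive multiplications to 7 at each level.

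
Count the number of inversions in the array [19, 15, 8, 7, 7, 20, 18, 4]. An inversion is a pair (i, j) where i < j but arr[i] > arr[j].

Finding inversions in [19, 15, 8, 7, 7, 20, 18, 4]:

(0, 1): arr[0]=19 > arr[1]=15
(0, 2): arr[0]=19 > arr[2]=8
(0, 3): arr[0]=19 > arr[3]=7
(0, 4): arr[0]=19 > arr[4]=7
(0, 6): arr[0]=19 > arr[6]=18
(0, 7): arr[0]=19 > arr[7]=4
(1, 2): arr[1]=15 > arr[2]=8
(1, 3): arr[1]=15 > arr[3]=7
(1, 4): arr[1]=15 > arr[4]=7
(1, 7): arr[1]=15 > arr[7]=4
(2, 3): arr[2]=8 > arr[3]=7
(2, 4): arr[2]=8 > arr[4]=7
(2, 7): arr[2]=8 > arr[7]=4
(3, 7): arr[3]=7 > arr[7]=4
(4, 7): arr[4]=7 > arr[7]=4
(5, 6): arr[5]=20 > arr[6]=18
(5, 7): arr[5]=20 > arr[7]=4
(6, 7): arr[6]=18 > arr[7]=4

Total inversions: 18

The array has 18 inversion(s): (0,1), (0,2), (0,3), (0,4), (0,6), (0,7), (1,2), (1,3), (1,4), (1,7), (2,3), (2,4), (2,7), (3,7), (4,7), (5,6), (5,7), (6,7). Each pair (i,j) satisfies i < j and arr[i] > arr[j].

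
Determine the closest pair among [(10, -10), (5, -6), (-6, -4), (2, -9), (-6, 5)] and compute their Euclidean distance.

Computing all pairwise distances among 5 points:

d((10, -10), (5, -6)) = 6.4031
d((10, -10), (-6, -4)) = 17.088
d((10, -10), (2, -9)) = 8.0623
d((10, -10), (-6, 5)) = 21.9317
d((5, -6), (-6, -4)) = 11.1803
d((5, -6), (2, -9)) = 4.2426 <-- minimum
d((5, -6), (-6, 5)) = 15.5563
d((-6, -4), (2, -9)) = 9.434
d((-6, -4), (-6, 5)) = 9.0
d((2, -9), (-6, 5)) = 16.1245

Closest pair: (5, -6) and (2, -9) with distance 4.2426

The closest pair is (5, -6) and (2, -9) with Euclidean distance 4.2426. For 5 points, brute-force pairwise comparison is shown above. For large n, the divide-and-conquer algorithm (sort by x, recurse on halves, check the dividing strip) achieves O(n log n).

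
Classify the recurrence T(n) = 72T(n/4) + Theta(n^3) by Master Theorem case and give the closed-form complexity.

Master Theorem for T(n) = 72T(n/4) + O(n^3):

a = 72, b = 4, c = 3
log_b(a) = log_4(72) = 3.0850

Case 1: c = 3 < log_4(72) = 3.0850
T(n) = O(n^(log_4 72))

For T(n) = 72T(n/4) + O(n^3): log_4(72) = 3.0850. This is Case 1 of the Master Theorem (c < log_b(a), work dominated by leaves), giving O(n^(log_4 72)).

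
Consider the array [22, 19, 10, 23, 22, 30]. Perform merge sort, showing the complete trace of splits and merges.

Merge sort trace:

Split: [22, 19, 10, 23, 22, 30] -> [22, 19, 10] and [23, 22, 30]
  Split: [22, 19, 10] -> [22] and [19, 10]
    Split: [19, 10] -> [19] and [10]
    Merge: [19] + [10] -> [10, 19]
  Merge: [22] + [10, 19] -> [10, 19, 22]
  Split: [23, 22, 30] -> [23] and [22, 30]
    Split: [22, 30] -> [22] and [30]
    Merge: [22] + [30] -> [22, 30]
  Merge: [23] + [22, 30] -> [22, 23, 30]
Merge: [10, 19, 22] + [22, 23, 30] -> [10, 19, 22, 22, 23, 30]

Final sorted array: [10, 19, 22, 22, 23, 30]

The merge sort proceeds by recursively splitting the array and merging sorted halves.
After all merges, the sorted array is [10, 19, 22, 22, 23, 30].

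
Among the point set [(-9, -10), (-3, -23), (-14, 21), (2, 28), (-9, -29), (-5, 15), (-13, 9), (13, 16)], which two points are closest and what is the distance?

Computing all pairwise distances among 8 points:

d((-9, -10), (-3, -23)) = 14.3178
d((-9, -10), (-14, 21)) = 31.4006
d((-9, -10), (2, 28)) = 39.5601
d((-9, -10), (-9, -29)) = 19.0
d((-9, -10), (-5, 15)) = 25.318
d((-9, -10), (-13, 9)) = 19.4165
d((-9, -10), (13, 16)) = 34.0588
d((-3, -23), (-14, 21)) = 45.3542
d((-3, -23), (2, 28)) = 51.2445
d((-3, -23), (-9, -29)) = 8.4853 <-- minimum
d((-3, -23), (-5, 15)) = 38.0526
d((-3, -23), (-13, 9)) = 33.5261
d((-3, -23), (13, 16)) = 42.1545
d((-14, 21), (2, 28)) = 17.4642
d((-14, 21), (-9, -29)) = 50.2494
d((-14, 21), (-5, 15)) = 10.8167
d((-14, 21), (-13, 9)) = 12.0416
d((-14, 21), (13, 16)) = 27.4591
d((2, 28), (-9, -29)) = 58.0517
d((2, 28), (-5, 15)) = 14.7648
d((2, 28), (-13, 9)) = 24.2074
d((2, 28), (13, 16)) = 16.2788
d((-9, -29), (-5, 15)) = 44.1814
d((-9, -29), (-13, 9)) = 38.2099
d((-9, -29), (13, 16)) = 50.0899
d((-5, 15), (-13, 9)) = 10.0
d((-5, 15), (13, 16)) = 18.0278
d((-13, 9), (13, 16)) = 26.9258

Closest pair: (-3, -23) and (-9, -29) with distance 8.4853

The closest pair is (-3, -23) and (-9, -29) with Euclidean distance 8.4853. For 8 points, brute-force pairwise comparison is shown above. For large n, the divide-and-conquer algorithm (sort by x, recurse on halves, check the dividing strip) achieves O(n log n).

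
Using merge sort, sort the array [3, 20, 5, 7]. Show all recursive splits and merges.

Merge sort trace:

Split: [3, 20, 5, 7] -> [3, 20] and [5, 7]
  Split: [3, 20] -> [3] and [20]
  Merge: [3] + [20] -> [3, 20]
  Split: [5, 7] -> [5] and [7]
  Merge: [5] + [7] -> [5, 7]
Merge: [3, 20] + [5, 7] -> [3, 5, 7, 20]

Final sorted array: [3, 5, 7, 20]

The merge sort proceeds by recursively splitting the array and merging sorted halves.
After all merges, the sorted array is [3, 5, 7, 20].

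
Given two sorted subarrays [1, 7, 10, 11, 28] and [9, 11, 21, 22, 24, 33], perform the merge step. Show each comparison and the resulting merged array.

Merging process:

Compare 1 vs 9: take 1 from left. Merged: [1]
Compare 7 vs 9: take 7 from left. Merged: [1, 7]
Compare 10 vs 9: take 9 from right. Merged: [1, 7, 9]
Compare 10 vs 11: take 10 from left. Merged: [1, 7, 9, 10]
Compare 11 vs 11: take 11 from left. Merged: [1, 7, 9, 10, 11]
Compare 28 vs 11: take 11 from right. Merged: [1, 7, 9, 10, 11, 11]
Compare 28 vs 21: take 21 from right. Merged: [1, 7, 9, 10, 11, 11, 21]
Compare 28 vs 22: take 22 from right. Merged: [1, 7, 9, 10, 11, 11, 21, 22]
Compare 28 vs 24: take 24 from right. Merged: [1, 7, 9, 10, 11, 11, 21, 22, 24]
Compare 28 vs 33: take 28 from left. Merged: [1, 7, 9, 10, 11, 11, 21, 22, 24, 28]
Append remaining from right: [33]. Merged: [1, 7, 9, 10, 11, 11, 21, 22, 24, 28, 33]

Final merged array: [1, 7, 9, 10, 11, 11, 21, 22, 24, 28, 33]
Total comparisons: 10

The merged array is [1, 7, 9, 10, 11, 11, 21, 22, 24, 28, 33], requiring 10 comparisons. The merge step runs in O(n) time where n is the total number of elements.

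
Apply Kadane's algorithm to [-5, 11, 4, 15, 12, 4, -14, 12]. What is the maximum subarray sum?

Using Kadane's algorithm on [-5, 11, 4, 15, 12, 4, -14, 12]:

Scanning through the array:
Position 1 (value 11): max_ending_here = 11, max_so_far = 11
Position 2 (value 4): max_ending_here = 15, max_so_far = 15
Position 3 (value 15): max_ending_here = 30, max_so_far = 30
Position 4 (value 12): max_ending_here = 42, max_so_far = 42
Position 5 (value 4): max_ending_here = 46, max_so_far = 46
Position 6 (value -14): max_ending_here = 32, max_so_far = 46
Position 7 (value 12): max_ending_here = 44, max_so_far = 46

Maximum subarray: [11, 4, 15, 12, 4]
Maximum sum: 46

The maximum subarray is [11, 4, 15, 12, 4] with sum 46. This subarray runs from index 1 to index 5.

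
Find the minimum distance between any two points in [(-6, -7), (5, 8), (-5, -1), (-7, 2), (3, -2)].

Computing all pairwise distances among 5 points:

d((-6, -7), (5, 8)) = 18.6011
d((-6, -7), (-5, -1)) = 6.0828
d((-6, -7), (-7, 2)) = 9.0554
d((-6, -7), (3, -2)) = 10.2956
d((5, 8), (-5, -1)) = 13.4536
d((5, 8), (-7, 2)) = 13.4164
d((5, 8), (3, -2)) = 10.198
d((-5, -1), (-7, 2)) = 3.6056 <-- minimum
d((-5, -1), (3, -2)) = 8.0623
d((-7, 2), (3, -2)) = 10.7703

Closest pair: (-5, -1) and (-7, 2) with distance 3.6056

The closest pair is (-5, -1) and (-7, 2) with Euclidean distance 3.6056. For 5 points, brute-force pairwise comparison is shown above. For large n, the divide-and-conquer algorithm (sort by x, recurse on halves, check the dividing strip) achieves O(n log n).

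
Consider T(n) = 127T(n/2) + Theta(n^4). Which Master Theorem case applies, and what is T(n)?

Master Theorem for T(n) = 127T(n/2) + O(n^4):

a = 127, b = 2, c = 4
log_b(a) = log_2(127) = 6.9887

Case 1: c = 4 < log_2(127) = 6.9887
T(n) = O(n^(log_2 127))

For T(n) = 127T(n/2) + O(n^4): log_2(127) = 6.9887. This is Case 1 of the Master Theorem (c < log_b(a), work dominated by leaves), giving O(n^(log_2 127)).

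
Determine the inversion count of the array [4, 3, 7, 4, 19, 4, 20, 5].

Finding inversions in [4, 3, 7, 4, 19, 4, 20, 5]:

(0, 1): arr[0]=4 > arr[1]=3
(2, 3): arr[2]=7 > arr[3]=4
(2, 5): arr[2]=7 > arr[5]=4
(2, 7): arr[2]=7 > arr[7]=5
(4, 5): arr[4]=19 > arr[5]=4
(4, 7): arr[4]=19 > arr[7]=5
(6, 7): arr[6]=20 > arr[7]=5

Total inversions: 7

The array has 7 inversion(s): (0,1), (2,3), (2,5), (2,7), (4,5), (4,7), (6,7). Each pair (i,j) satisfies i < j and arr[i] > arr[j].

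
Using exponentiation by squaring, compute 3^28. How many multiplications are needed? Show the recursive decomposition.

Computing 3^28 by squaring (build up from 3^1; each line after the first costs one multiplication):

3^1 = 3
3^2 = (3^1)^2 = 3^2 = 9
3^3 = 3 * 3^2 = 3 * 9 = 27
3^6 = (3^3)^2 = 27^2 = 729
3^7 = 3 * 3^6 = 3 * 729 = 2187
3^14 = (3^7)^2 = 2187^2 = 4782969
3^28 = (3^14)^2 = 4782969^2 = 22876792454961

Result: 22876792454961
Multiplications needed: 6 (6 lines after 3^1)

3^28 = 22876792454961. Using exponentiation by squaring, this requires 6 multiplications. The key idea: if the exponent is even, square the half-power; if odd, multiply by the base once.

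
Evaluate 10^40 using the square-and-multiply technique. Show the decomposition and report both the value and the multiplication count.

Computing 10^40 by squaring (build up from 10^1; each line after the first costs one multiplication):

10^1 = 10
10^2 = (10^1)^2 = 10^2 = 100
10^4 = (10^2)^2 = 100^2 = 10000
10^5 = 10 * 10^4 = 10 * 10000 = 100000
10^10 = (10^5)^2 = 100000^2 = 10000000000
10^20 = (10^10)^2 = 10000000000^2 = 100000000000000000000
10^40 = (10^20)^2 = 100000000000000000000^2 = 10000000000000000000000000000000000000000

Result: 10000000000000000000000000000000000000000
Multiplications needed: 6 (6 lines after 10^1)

10^40 = 10000000000000000000000000000000000000000. Using exponentiation by squaring, this requires 6 multiplications. The key idea: if the exponent is even, square the half-power; if odd, multiply by the base once.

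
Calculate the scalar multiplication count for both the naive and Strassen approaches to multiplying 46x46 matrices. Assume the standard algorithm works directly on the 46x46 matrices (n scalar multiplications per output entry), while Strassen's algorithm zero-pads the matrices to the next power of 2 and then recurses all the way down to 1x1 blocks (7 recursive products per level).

Matrix multiplication for 46x46 matrices:

Strassen's algorithm requires power-of-2 dimensions. Pad 46x46 to 64x64 (next power of 2).

Standard algorithm: 46^3 = 97336 multiplications
Strassen's algorithm: 7^(log2(64)) = 7^6 = 117649 multiplications
Difference: 97336 - 117649 = -20313 (Strassen uses MORE here due to padding overhead — for small or just-over-power-of-2 n, padding can outweigh the per-level savings)

Standard: 97336 multiplications (46^3). Strassen: 117649 multiplications (7^6, after padding to 64x64). Strassen reduces 8 recursive multiplications to 7 at each level.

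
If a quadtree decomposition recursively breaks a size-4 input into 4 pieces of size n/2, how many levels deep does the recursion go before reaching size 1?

For divide and conquer with division factor 2:

Problem sizes at each level:
Level 0: 4
Level 1: 2
Level 2: 1

The root is level 0 and the size-1 base case is level 2 (the tree spans levels 0 through 2, i.e. 3 levels counting the root), so the depth is the number of divisions: log_2(4) = 2

The recursion tree depth is log_2(4) = 2. At each level, the problem size is divided by 2, so it takes 2 divisions to reduce to a base case of size 1. The algorithm makes 4 recursive calls at each level.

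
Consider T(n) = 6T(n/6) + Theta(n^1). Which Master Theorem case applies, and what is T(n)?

Master Theorem for T(n) = 6T(n/6) + O(n^1):

a = 6, b = 6, c = 1
log_b(a) = log_6(6) = 1.0000

Case 2: c = 1 = log_6(6) = 1.0000
T(n) = O(n^1 log n) = O(n log n)

For T(n) = 6T(n/6) + O(n^1): log_6(6) = 1.0000. This is Case 2 of the Master Theorem (c = log_b(a), equal work at all levels), giving O(n log n).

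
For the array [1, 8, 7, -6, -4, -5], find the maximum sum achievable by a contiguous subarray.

Using Kadane's algorithm on [1, 8, 7, -6, -4, -5]:

Scanning through the array:
Position 1 (value 8): max_ending_here = 9, max_so_far = 9
Position 2 (value 7): max_ending_here = 16, max_so_far = 16
Position 3 (value -6): max_ending_here = 10, max_so_far = 16
Position 4 (value -4): max_ending_here = 6, max_so_far = 16
Position 5 (value -5): max_ending_here = 1, max_so_far = 16

Maximum subarray: [1, 8, 7]
Maximum sum: 16

The maximum subarray is [1, 8, 7] with sum 16. This subarray runs from index 0 to index 2.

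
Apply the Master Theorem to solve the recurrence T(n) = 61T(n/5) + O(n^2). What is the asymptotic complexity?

Master Theorem for T(n) = 61T(n/5) + O(n^2):

a = 61, b = 5, c = 2
log_b(a) = log_5(61) = 2.5542

Case 1: c = 2 < log_5(61) = 2.5542
T(n) = O(n^(log_5 61))

For T(n) = 61T(n/5) + O(n^2): log_5(61) = 2.5542. This is Case 1 of the Master Theorem (c < log_b(a), work dominated by leaves), giving O(n^(log_5 61)).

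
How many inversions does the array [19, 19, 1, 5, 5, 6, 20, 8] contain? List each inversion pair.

Finding inversions in [19, 19, 1, 5, 5, 6, 20, 8]:

(0, 2): arr[0]=19 > arr[2]=1
(0, 3): arr[0]=19 > arr[3]=5
(0, 4): arr[0]=19 > arr[4]=5
(0, 5): arr[0]=19 > arr[5]=6
(0, 7): arr[0]=19 > arr[7]=8
(1, 2): arr[1]=19 > arr[2]=1
(1, 3): arr[1]=19 > arr[3]=5
(1, 4): arr[1]=19 > arr[4]=5
(1, 5): arr[1]=19 > arr[5]=6
(1, 7): arr[1]=19 > arr[7]=8
(6, 7): arr[6]=20 > arr[7]=8

Total inversions: 11

The array has 11 inversion(s): (0,2), (0,3), (0,4), (0,5), (0,7), (1,2), (1,3), (1,4), (1,5), (1,7), (6,7). Each pair (i,j) satisfies i < j and arr[i] > arr[j].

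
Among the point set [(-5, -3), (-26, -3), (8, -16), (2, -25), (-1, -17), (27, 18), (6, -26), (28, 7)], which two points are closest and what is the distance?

Computing all pairwise distances among 8 points:

d((-5, -3), (-26, -3)) = 21.0
d((-5, -3), (8, -16)) = 18.3848
d((-5, -3), (2, -25)) = 23.0868
d((-5, -3), (-1, -17)) = 14.5602
d((-5, -3), (27, 18)) = 38.2753
d((-5, -3), (6, -26)) = 25.4951
d((-5, -3), (28, 7)) = 34.4819
d((-26, -3), (8, -16)) = 36.4005
d((-26, -3), (2, -25)) = 35.609
d((-26, -3), (-1, -17)) = 28.6531
d((-26, -3), (27, 18)) = 57.0088
d((-26, -3), (6, -26)) = 39.4081
d((-26, -3), (28, 7)) = 54.9181
d((8, -16), (2, -25)) = 10.8167
d((8, -16), (-1, -17)) = 9.0554
d((8, -16), (27, 18)) = 38.9487
d((8, -16), (6, -26)) = 10.198
d((8, -16), (28, 7)) = 30.4795
d((2, -25), (-1, -17)) = 8.544
d((2, -25), (27, 18)) = 49.7393
d((2, -25), (6, -26)) = 4.1231 <-- minimum
d((2, -25), (28, 7)) = 41.2311
d((-1, -17), (27, 18)) = 44.8219
d((-1, -17), (6, -26)) = 11.4018
d((-1, -17), (28, 7)) = 37.6431
d((27, 18), (6, -26)) = 48.7545
d((27, 18), (28, 7)) = 11.0454
d((6, -26), (28, 7)) = 39.6611

Closest pair: (2, -25) and (6, -26) with distance 4.1231

The closest pair is (2, -25) and (6, -26) with Euclidean distance 4.1231. For 8 points, brute-force pairwise comparison is shown above. For large n, the divide-and-conquer algorithm (sort by x, recurse on halves, check the dividing strip) achieves O(n log n).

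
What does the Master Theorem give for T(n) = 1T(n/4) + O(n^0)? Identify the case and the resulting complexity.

Master Theorem for T(n) = 1T(n/4) + O(n^0):

a = 1, b = 4, c = 0
log_b(a) = log_4(1) = 0.0000

Case 2: c = 0 = log_4(1) = 0.0000
T(n) = O(n^0 log n) = O(log n)

For T(n) = 1T(n/4) + O(n^0): log_4(1) = 0.0000. This is Case 2 of the Master Theorem (c = log_b(a), equal work at all levels), giving O(log n).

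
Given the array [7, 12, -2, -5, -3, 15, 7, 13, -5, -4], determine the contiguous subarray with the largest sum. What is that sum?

Using Kadane's algorithm on [7, 12, -2, -5, -3, 15, 7, 13, -5, -4]:

Scanning through the array:
Position 1 (value 12): max_ending_here = 19, max_so_far = 19
Position 2 (value -2): max_ending_here = 17, max_so_far = 19
Position 3 (value -5): max_ending_here = 12, max_so_far = 19
Position 4 (value -3): max_ending_here = 9, max_so_far = 19
Position 5 (value 15): max_ending_here = 24, max_so_far = 24
Position 6 (value 7): max_ending_here = 31, max_so_far = 31
Position 7 (value 13): max_ending_here = 44, max_so_far = 44
Position 8 (value -5): max_ending_here = 39, max_so_far = 44
Position 9 (value -4): max_ending_here = 35, max_so_far = 44

Maximum subarray: [7, 12, -2, -5, -3, 15, 7, 13]
Maximum sum: 44

The maximum subarray is [7, 12, -2, -5, -3, 15, 7, 13] with sum 44. This subarray runs from index 0 to index 7.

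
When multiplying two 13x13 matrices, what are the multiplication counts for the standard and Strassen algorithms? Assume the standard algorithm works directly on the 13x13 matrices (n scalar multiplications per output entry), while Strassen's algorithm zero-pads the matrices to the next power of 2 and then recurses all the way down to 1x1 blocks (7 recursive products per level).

Matrix multiplication for 13x13 matrices:

Strassen's algorithm requires power-of-2 dimensions. Pad 13x13 to 16x16 (next power of 2).

Standard algorithm: 13^3 = 2197 multiplications
Strassen's algorithm: 7^(log2(16)) = 7^4 = 2401 multiplications
Difference: 2197 - 2401 = -204 (Strassen uses MORE here due to padding overhead — for small or just-over-power-of-2 n, padding can outweigh the per-level savings)

Standard: 2197 multiplications (13^3). Strassen: 2401 multiplications (7^4, after padding to 16x16). Strassen reduces 8 recursive multiplications to 7 at each level.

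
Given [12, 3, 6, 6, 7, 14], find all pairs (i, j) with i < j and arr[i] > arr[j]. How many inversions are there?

Finding inversions in [12, 3, 6, 6, 7, 14]:

(0, 1): arr[0]=12 > arr[1]=3
(0, 2): arr[0]=12 > arr[2]=6
(0, 3): arr[0]=12 > arr[3]=6
(0, 4): arr[0]=12 > arr[4]=7

Total inversions: 4

The array has 4 inversion(s): (0,1), (0,2), (0,3), (0,4). Each pair (i,j) satisfies i < j and arr[i] > arr[j].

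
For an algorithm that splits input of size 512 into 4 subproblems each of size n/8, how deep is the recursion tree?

For divide and conquer with division factor 8:

Problem sizes at each level:
Level 0: 512
Level 1: 64
Level 2: 8
Level 3: 1

The root is level 0 and the size-1 base case is level 3 (the tree spans levels 0 through 3, i.e. 4 levels counting the root), so the depth is the number of divisions: log_8(512) = 3

The recursion tree depth is log_8(512) = 3. At each level, the problem size is divided by 8, so it takes 3 divisions to reduce to a base case of size 1. The algorithm makes 4 recursive calls at each level.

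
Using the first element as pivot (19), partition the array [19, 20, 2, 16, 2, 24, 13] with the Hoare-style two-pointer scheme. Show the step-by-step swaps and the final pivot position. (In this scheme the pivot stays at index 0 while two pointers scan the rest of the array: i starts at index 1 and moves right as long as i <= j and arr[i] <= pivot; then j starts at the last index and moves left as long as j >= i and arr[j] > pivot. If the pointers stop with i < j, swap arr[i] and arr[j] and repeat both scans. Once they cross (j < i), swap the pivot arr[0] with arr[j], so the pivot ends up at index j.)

Hoare-style two-pointer partition with pivot = 19:

Initial array: [19, 20, 2, 16, 2, 24, 13]

Pointers start at i = 1, j = 6.
i stops at index 1 (arr[1]=20 > 19), j stops at index 6 (arr[6]=13 <= 19): swap arr[1] and arr[6], array becomes [19, 13, 2, 16, 2, 24, 20]
i ends at 5, j ends at 4: the pointers have crossed (j < i), so scanning stops.

Swap pivot arr[0] with arr[4] to place pivot at position 4: [2, 13, 2, 16, 19, 24, 20]
Pivot position: 4

After partitioning with pivot 19, the array becomes [2, 13, 2, 16, 19, 24, 20]. The pivot is placed at index 4. All elements to the left of the pivot are <= 19, and all elements to the right are > 19.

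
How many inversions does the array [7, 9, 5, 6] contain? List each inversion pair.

Finding inversions in [7, 9, 5, 6]:

(0, 2): arr[0]=7 > arr[2]=5
(0, 3): arr[0]=7 > arr[3]=6
(1, 2): arr[1]=9 > arr[2]=5
(1, 3): arr[1]=9 > arr[3]=6

Total inversions: 4

The array has 4 inversion(s): (0,2), (0,3), (1,2), (1,3). Each pair (i,j) satisfies i < j and arr[i] > arr[j].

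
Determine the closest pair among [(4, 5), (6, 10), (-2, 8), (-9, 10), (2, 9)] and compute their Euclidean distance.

Computing all pairwise distances among 5 points:

d((4, 5), (6, 10)) = 5.3852
d((4, 5), (-2, 8)) = 6.7082
d((4, 5), (-9, 10)) = 13.9284
d((4, 5), (2, 9)) = 4.4721
d((6, 10), (-2, 8)) = 8.2462
d((6, 10), (-9, 10)) = 15.0
d((6, 10), (2, 9)) = 4.1231 <-- minimum
d((-2, 8), (-9, 10)) = 7.2801
d((-2, 8), (2, 9)) = 4.1231 <-- minimum
d((-9, 10), (2, 9)) = 11.0454

Minimum distance: 4.1231 (tie among 2 pairs: (6, 10) and (2, 9); (-2, 8) and (2, 9))

The minimum Euclidean distance is 4.1231. There is a tie: 2 pairs achieve this minimum — (6, 10) and (2, 9); (-2, 8) and (2, 9). Any of these is a valid closest pair. For 5 points, brute-force pairwise comparison is shown above. For large n, the divide-and-conquer algorithm (sort by x, recurse on halves, check the dividing strip) achieves O(n log n).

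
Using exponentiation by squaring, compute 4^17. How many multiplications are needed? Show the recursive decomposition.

Computing 4^17 by squaring (build up from 4^1; each line after the first costs one multiplication):

4^1 = 4
4^2 = (4^1)^2 = 4^2 = 16
4^4 = (4^2)^2 = 16^2 = 256
4^8 = (4^4)^2 = 256^2 = 65536
4^16 = (4^8)^2 = 65536^2 = 4294967296
4^17 = 4 * 4^16 = 4 * 4294967296 = 17179869184

Result: 17179869184
Multiplications needed: 5 (5 lines after 4^1)

4^17 = 17179869184. Using exponentiation by squaring, this requires 5 multiplications. The key idea: if the exponent is even, square the half-power; if odd, multiply by the base once.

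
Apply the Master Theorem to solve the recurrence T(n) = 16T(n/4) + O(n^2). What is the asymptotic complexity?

Master Theorem for T(n) = 16T(n/4) + O(n^2):

a = 16, b = 4, c = 2
log_b(a) = log_4(16) = 2.0000

Case 2: c = 2 = log_4(16) = 2.0000
T(n) = O(n^2 log n) = O(n^2 log n)

For T(n) = 16T(n/4) + O(n^2): log_4(16) = 2.0000. This is Case 2 of the Master Theorem (c = log_b(a), equal work at all levels), giving O(n^2 log n).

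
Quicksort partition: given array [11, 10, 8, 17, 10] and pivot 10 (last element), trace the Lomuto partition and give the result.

Lomuto partition with pivot = 10:

Initial array: [11, 10, 8, 17, 10]

arr[0]=11 > 10: no swap
arr[1]=10 <= 10: swap with position 0, array becomes [10, 11, 8, 17, 10]
arr[2]=8 <= 10: swap with position 1, array becomes [10, 8, 11, 17, 10]
arr[3]=17 > 10: no swap

Place pivot at position 2: [10, 8, 10, 17, 11]
Pivot position: 2

After partitioning with pivot 10, the array becomes [10, 8, 10, 17, 11]. The pivot is placed at index 2. All elements to the left of the pivot are <= 10, and all elements to the right are > 10.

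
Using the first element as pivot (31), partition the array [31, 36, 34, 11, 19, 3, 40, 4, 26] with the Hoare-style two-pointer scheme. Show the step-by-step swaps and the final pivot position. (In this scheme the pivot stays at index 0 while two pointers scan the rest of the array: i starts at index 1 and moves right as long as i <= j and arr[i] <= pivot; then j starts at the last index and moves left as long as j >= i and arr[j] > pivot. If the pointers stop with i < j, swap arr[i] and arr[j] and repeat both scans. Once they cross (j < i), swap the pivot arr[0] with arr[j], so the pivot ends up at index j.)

Hoare-style two-pointer partition with pivot = 31:

Initial array: [31, 36, 34, 11, 19, 3, 40, 4, 26]

Pointers start at i = 1, j = 8.
i stops at index 1 (arr[1]=36 > 31), j stops at index 8 (arr[8]=26 <= 31): swap arr[1] and arr[8], array becomes [31, 26, 34, 11, 19, 3, 40, 4, 36]
i stops at index 2 (arr[2]=34 > 31), j stops at index 7 (arr[7]=4 <= 31): swap arr[2] and arr[7], array becomes [31, 26, 4, 11, 19, 3, 40, 34, 36]
i ends at 6, j ends at 5: the pointers have crossed (j < i), so scanning stops.

Swap pivot arr[0] with arr[5] to place pivot at position 5: [3, 26, 4, 11, 19, 31, 40, 34, 36]
Pivot position: 5

After partitioning with pivot 31, the array becomes [3, 26, 4, 11, 19, 31, 40, 34, 36]. The pivot is placed at index 5. All elements to the left of the pivot are <= 31, and all elements to the right are > 31.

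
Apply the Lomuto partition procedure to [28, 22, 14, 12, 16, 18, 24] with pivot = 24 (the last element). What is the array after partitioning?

Lomuto partition with pivot = 24:

Initial array: [28, 22, 14, 12, 16, 18, 24]

arr[0]=28 > 24: no swap
arr[1]=22 <= 24: swap with position 0, array becomes [22, 28, 14, 12, 16, 18, 24]
arr[2]=14 <= 24: swap with position 1, array becomes [22, 14, 28, 12, 16, 18, 24]
arr[3]=12 <= 24: swap with position 2, array becomes [22, 14, 12, 28, 16, 18, 24]
arr[4]=16 <= 24: swap with position 3, array becomes [22, 14, 12, 16, 28, 18, 24]
arr[5]=18 <= 24: swap with position 4, array becomes [22, 14, 12, 16, 18, 28, 24]

Place pivot at position 5: [22, 14, 12, 16, 18, 24, 28]
Pivot position: 5

After partitioning with pivot 24, the array becomes [22, 14, 12, 16, 18, 24, 28]. The pivot is placed at index 5. All elements to the left of the pivot are <= 24, and all elements to the right are > 24.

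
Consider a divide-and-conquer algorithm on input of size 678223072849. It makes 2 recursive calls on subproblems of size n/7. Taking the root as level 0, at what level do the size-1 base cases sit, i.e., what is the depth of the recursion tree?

For divide and conquer with division factor 7:

Problem sizes at each level:
Level 0: 678223072849
Level 1: 96889010407
Level 2: 13841287201
Level 3: 1977326743
Level 4: 282475249
Level 5: 40353607
Level 6: 5764801
Level 7: 823543
Level 8: 117649
Level 9: 16807
Level 10: 2401
Level 11: 343
Level 12: 49
Level 13: 7
Level 14: 1

The root is level 0 and the size-1 base case is level 14 (the tree spans levels 0 through 14, i.e. 15 levels counting the root), so the depth is the number of divisions: log_7(678223072849) = 14

The recursion tree depth is log_7(678223072849) = 14. At each level, the problem size is divided by 7, so it takes 14 divisions to reduce to a base case of size 1. The algorithm makes 2 recursive calls at each level.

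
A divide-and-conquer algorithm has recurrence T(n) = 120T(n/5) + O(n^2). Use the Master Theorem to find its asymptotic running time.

Master Theorem for T(n) = 120T(n/5) + O(n^2):

a = 120, b = 5, c = 2
log_b(a) = log_5(120) = 2.9746

Case 1: c = 2 < log_5(120) = 2.9746
T(n) = O(n^(log_5 120))

For T(n) = 120T(n/5) + O(n^2): log_5(120) = 2.9746. This is Case 1 of the Master Theorem (c < log_b(a), work dominated by leaves), giving O(n^(log_5 120)).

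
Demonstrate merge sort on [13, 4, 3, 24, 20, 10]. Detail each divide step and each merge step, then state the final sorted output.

Merge sort trace:

Split: [13, 4, 3, 24, 20, 10] -> [13, 4, 3] and [24, 20, 10]
  Split: [13, 4, 3] -> [13] and [4, 3]
    Split: [4, 3] -> [4] and [3]
    Merge: [4] + [3] -> [3, 4]
  Merge: [13] + [3, 4] -> [3, 4, 13]
  Split: [24, 20, 10] -> [24] and [20, 10]
    Split: [20, 10] -> [20] and [10]
    Merge: [20] + [10] -> [10, 20]
  Merge: [24] + [10, 20] -> [10, 20, 24]
Merge: [3, 4, 13] + [10, 20, 24] -> [3, 4, 10, 13, 20, 24]

Final sorted array: [3, 4, 10, 13, 20, 24]

The merge sort proceeds by recursively splitting the array and merging sorted halves.
After all merges, the sorted array is [3, 4, 10, 13, 20, 24].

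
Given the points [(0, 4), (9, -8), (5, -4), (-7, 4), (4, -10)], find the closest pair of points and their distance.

Computing all pairwise distances among 5 points:

d((0, 4), (9, -8)) = 15.0
d((0, 4), (5, -4)) = 9.434
d((0, 4), (-7, 4)) = 7.0
d((0, 4), (4, -10)) = 14.5602
d((9, -8), (5, -4)) = 5.6569
d((9, -8), (-7, 4)) = 20.0
d((9, -8), (4, -10)) = 5.3852 <-- minimum
d((5, -4), (-7, 4)) = 14.4222
d((5, -4), (4, -10)) = 6.0828
d((-7, 4), (4, -10)) = 17.8045

Closest pair: (9, -8) and (4, -10) with distance 5.3852

The closest pair is (9, -8) and (4, -10) with Euclidean distance 5.3852. For 5 points, brute-force pairwise comparison is shown above. For large n, the divide-and-conquer algorithm (sort by x, recurse on halves, check the dividing strip) achieves O(n log n).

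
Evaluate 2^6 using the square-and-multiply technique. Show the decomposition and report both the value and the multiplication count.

Computing 2^6 by squaring (build up from 2^1; each line after the first costs one multiplication):

2^1 = 2
2^2 = (2^1)^2 = 2^2 = 4
2^3 = 2 * 2^2 = 2 * 4 = 8
2^6 = (2^3)^2 = 8^2 = 64

Result: 64
Multiplications needed: 3 (3 lines after 2^1)

2^6 = 64. Using exponentiation by squaring, this requires 3 multiplications. The key idea: if the exponent is even, square the half-power; if odd, multiply by the base once.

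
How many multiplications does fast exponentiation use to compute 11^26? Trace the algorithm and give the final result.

Computing 11^26 by squaring (build up from 11^1; each line after the first costs one multiplication):

11^1 = 11
11^2 = (11^1)^2 = 11^2 = 121
11^3 = 11 * 11^2 = 11 * 121 = 1331
11^6 = (11^3)^2 = 1331^2 = 1771561
11^12 = (11^6)^2 = 1771561^2 = 3138428376721
11^13 = 11 * 11^12 = 11 * 3138428376721 = 34522712143931
11^26 = (11^13)^2 = 34522712143931^2 = 1191817653772720942460132761

Result: 1191817653772720942460132761
Multiplications needed: 6 (6 lines after 11^1)

11^26 = 1191817653772720942460132761. Using exponentiation by squaring, this requires 6 multiplications. The key idea: if the exponent is even, square the half-power; if odd, multiply by the base once.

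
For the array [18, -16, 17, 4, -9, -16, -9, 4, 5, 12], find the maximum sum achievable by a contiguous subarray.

Using Kadane's algorithm on [18, -16, 17, 4, -9, -16, -9, 4, 5, 12]:

Scanning through the array:
Position 1 (value -16): max_ending_here = 2, max_so_far = 18
Position 2 (value 17): max_ending_here = 19, max_so_far = 19
Position 3 (value 4): max_ending_here = 23, max_so_far = 23
Position 4 (value -9): max_ending_here = 14, max_so_far = 23
Position 5 (value -16): max_ending_here = -2, max_so_far = 23
Position 6 (value -9): max_ending_here = -9, max_so_far = 23
Position 7 (value 4): max_ending_here = 4, max_so_far = 23
Position 8 (value 5): max_ending_here = 9, max_so_far = 23
Position 9 (value 12): max_ending_here = 21, max_so_far = 23

Maximum subarray: [18, -16, 17, 4]
Maximum sum: 23

The maximum subarray is [18, -16, 17, 4] with sum 23. This subarray runs from index 0 to index 3.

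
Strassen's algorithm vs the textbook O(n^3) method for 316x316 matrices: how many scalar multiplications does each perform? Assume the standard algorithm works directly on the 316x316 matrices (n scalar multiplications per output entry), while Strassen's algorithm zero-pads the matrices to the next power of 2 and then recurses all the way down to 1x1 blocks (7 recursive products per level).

Matrix multiplication for 316x316 matrices:

Strassen's algorithm requires power-of-2 dimensions. Pad 316x316 to 512x512 (next power of 2).

Standard algorithm: 316^3 = 31554496 multiplications
Strassen's algorithm: 7^(log2(512)) = 7^9 = 40353607 multiplications
Difference: 31554496 - 40353607 = -8799111 (Strassen uses MORE here due to padding overhead — for small or just-over-power-of-2 n, padding can outweigh the per-level savings)

Standard: 31554496 multiplications (316^3). Strassen: 40353607 multiplications (7^9, after padding to 512x512). Strassen reduces 8 recursive multiplications to 7 at each level.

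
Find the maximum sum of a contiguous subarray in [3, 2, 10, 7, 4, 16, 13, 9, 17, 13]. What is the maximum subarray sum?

Using Kadane's algorithm on [3, 2, 10, 7, 4, 16, 13, 9, 17, 13]:

Scanning through the array:
Position 1 (value 2): max_ending_here = 5, max_so_far = 5
Position 2 (value 10): max_ending_here = 15, max_so_far = 15
Position 3 (value 7): max_ending_here = 22, max_so_far = 22
Position 4 (value 4): max_ending_here = 26, max_so_far = 26
Position 5 (value 16): max_ending_here = 42, max_so_far = 42
Position 6 (value 13): max_ending_here = 55, max_so_far = 55
Position 7 (value 9): max_ending_here = 64, max_so_far = 64
Position 8 (value 17): max_ending_here = 81, max_so_far = 81
Position 9 (value 13): max_ending_here = 94, max_so_far = 94

Maximum subarray: [3, 2, 10, 7, 4, 16, 13, 9, 17, 13]
Maximum sum: 94

The maximum subarray is [3, 2, 10, 7, 4, 16, 13, 9, 17, 13] with sum 94. This subarray runs from index 0 to index 9.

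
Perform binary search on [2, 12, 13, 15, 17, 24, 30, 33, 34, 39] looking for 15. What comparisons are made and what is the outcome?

Binary search for 15 in [2, 12, 13, 15, 17, 24, 30, 33, 34, 39]:

lo=0, hi=9, mid=4, arr[mid]=17 -> 17 > 15, search left half
lo=0, hi=3, mid=1, arr[mid]=12 -> 12 < 15, search right half
lo=2, hi=3, mid=2, arr[mid]=13 -> 13 < 15, search right half
lo=3, hi=3, mid=3, arr[mid]=15 -> Found target at index 3!

Binary search finds 15 at index 3 after 4 comparisons. The search repeatedly halves the search space by comparing with the middle element.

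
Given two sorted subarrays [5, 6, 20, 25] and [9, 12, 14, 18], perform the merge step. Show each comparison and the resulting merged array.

Merging process:

Compare 5 vs 9: take 5 from left. Merged: [5]
Compare 6 vs 9: take 6 from left. Merged: [5, 6]
Compare 20 vs 9: take 9 from right. Merged: [5, 6, 9]
Compare 20 vs 12: take 12 from right. Merged: [5, 6, 9, 12]
Compare 20 vs 14: take 14 from right. Merged: [5, 6, 9, 12, 14]
Compare 20 vs 18: take 18 from right. Merged: [5, 6, 9, 12, 14, 18]
Append remaining from left: [20, 25]. Merged: [5, 6, 9, 12, 14, 18, 20, 25]

Final merged array: [5, 6, 9, 12, 14, 18, 20, 25]
Total comparisons: 6

The merged array is [5, 6, 9, 12, 14, 18, 20, 25], requiring 6 comparisons. The merge step runs in O(n) time where n is the total number of elements.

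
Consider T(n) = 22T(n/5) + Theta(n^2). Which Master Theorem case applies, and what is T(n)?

Master Theorem for T(n) = 22T(n/5) + O(n^2):

a = 22, b = 5, c = 2
log_b(a) = log_5(22) = 1.9206

Case 3: c = 2 > log_5(22) = 1.9206
T(n) = O(n^2) = O(n^2)

For T(n) = 22T(n/5) + O(n^2): log_5(22) = 1.9206. This is Case 3 of the Master Theorem (c > log_b(a), work dominated by root), giving O(n^2).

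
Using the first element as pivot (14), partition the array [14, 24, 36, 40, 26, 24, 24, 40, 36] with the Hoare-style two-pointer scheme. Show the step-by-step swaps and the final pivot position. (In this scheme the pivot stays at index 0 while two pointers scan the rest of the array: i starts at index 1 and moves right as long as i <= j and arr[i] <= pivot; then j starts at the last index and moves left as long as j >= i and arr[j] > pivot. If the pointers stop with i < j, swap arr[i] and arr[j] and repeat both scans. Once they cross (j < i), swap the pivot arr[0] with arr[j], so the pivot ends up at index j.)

Hoare-style two-pointer partition with pivot = 14:

Initial array: [14, 24, 36, 40, 26, 24, 24, 40, 36]

Pointers start at i = 1, j = 8.
i ends at 1, j ends at 0: the pointers have crossed (j < i), so scanning stops.

j = 0, so swapping arr[0] with arr[j] leaves the pivot at position 0: [14, 24, 36, 40, 26, 24, 24, 40, 36]
Pivot position: 0

After partitioning with pivot 14, the array becomes [14, 24, 36, 40, 26, 24, 24, 40, 36]. The pivot is placed at index 0. All elements to the left of the pivot are <= 14, and all elements to the right are > 14.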